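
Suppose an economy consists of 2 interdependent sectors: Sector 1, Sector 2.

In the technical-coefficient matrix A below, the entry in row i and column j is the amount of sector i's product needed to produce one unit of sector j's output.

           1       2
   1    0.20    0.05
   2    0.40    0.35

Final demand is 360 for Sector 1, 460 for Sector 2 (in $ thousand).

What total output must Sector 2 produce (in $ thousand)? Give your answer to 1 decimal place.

I − A =
  [   0.80    -0.05]
  [  -0.40     0.65]
det(I−A) = (0.80)(0.65) − (-0.05)(-0.40) = 0.5000
adj(I−A) = [[0.65, 0.05], [0.40, 0.80]]
(I − A)⁻¹ = adj(I−A) / det(I−A) ≈
  [   1.3000     0.1000]
  [   0.8000     1.6000]
x = (I − A)⁻¹ d = adj(I−A)·d / det(I−A), with det(I−A) = 0.5000:
  x_1 = (0.65·360 + 0.05·460) / 0.5000 = 257.00 / 0.5000 = 514.0
  x_2 = (0.40·360 + 0.80·460) / 0.5000 = 512.00 / 0.5000 = 1024.0

x_2 = 1024.0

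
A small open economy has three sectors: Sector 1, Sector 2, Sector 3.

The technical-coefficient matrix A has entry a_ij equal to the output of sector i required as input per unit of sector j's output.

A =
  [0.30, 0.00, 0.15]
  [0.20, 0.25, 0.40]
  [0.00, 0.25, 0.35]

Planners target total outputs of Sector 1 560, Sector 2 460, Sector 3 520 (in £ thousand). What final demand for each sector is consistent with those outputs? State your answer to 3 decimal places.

d_1 = 314.000, d_2 = 25.000, d_3 = 223.000

I − A =
  [   0.70     0.00    -0.15]
  [  -0.20     0.75    -0.40]
  [   0.00    -0.25     0.65]
d = (I − A) x:
  d_1 = (+0.70)·560 + (+0.00)·460 + (-0.15)·520 = 314.000
  d_2 = (-0.20)·560 + (+0.75)·460 + (-0.40)·520 = 25.000
  d_3 = (+0.00)·560 + (-0.25)·460 + (+0.65)·520 = 223.000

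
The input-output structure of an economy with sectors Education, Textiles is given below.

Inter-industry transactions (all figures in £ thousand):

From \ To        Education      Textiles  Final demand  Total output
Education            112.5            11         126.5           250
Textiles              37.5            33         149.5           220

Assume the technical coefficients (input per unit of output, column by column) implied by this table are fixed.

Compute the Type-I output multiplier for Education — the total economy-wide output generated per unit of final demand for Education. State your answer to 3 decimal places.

m_E = 2.174

Technical coefficients a_ij = z_ij / X_j:
  a_EE = 112.5/250 = 0.45, a_TE = 37.5/250 = 0.15
  a_ET = 11/220 = 0.05, a_TT = 33/220 = 0.15
I − A =
  [   0.55    -0.05]
  [  -0.15     0.85]
det(I−A) = (0.55)(0.85) − (-0.05)(-0.15) = 0.4600
adj(I−A) = [[0.85, 0.05], [0.15, 0.55]]
(I − A)⁻¹ = adj(I−A) / det(I−A) ≈
  [   1.8478     0.1087]
  [   0.3261     1.1957]
The output multiplier for sector j is the column-j sum of the Leontief inverse (I − A)⁻¹ = adj(I−A) / det(I−A).
Column E of adj(I−A): (0.85, 0.15); det(I−A) = 0.4600.
m_E = (0.85 + 0.15) / 0.4600 = 1.00 / 0.4600 ≈ 2.174.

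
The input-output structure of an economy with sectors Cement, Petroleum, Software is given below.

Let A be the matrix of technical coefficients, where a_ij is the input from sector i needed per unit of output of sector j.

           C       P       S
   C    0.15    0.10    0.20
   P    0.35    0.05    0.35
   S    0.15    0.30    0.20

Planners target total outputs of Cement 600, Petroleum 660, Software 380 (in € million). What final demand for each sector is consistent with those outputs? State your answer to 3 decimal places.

d_C = 368.000, d_P = 284.000, d_S = 16.000

I − A =
  [   0.85    -0.10    -0.20]
  [  -0.35     0.95    -0.35]
  [  -0.15    -0.30     0.80]
d = (I − A) x:
  d_C = (+0.85)·600 + (-0.10)·660 + (-0.20)·380 = 368.000
  d_P = (-0.35)·600 + (+0.95)·660 + (-0.35)·380 = 284.000
  d_S = (-0.15)·600 + (-0.30)·660 + (+0.80)·380 = 16.000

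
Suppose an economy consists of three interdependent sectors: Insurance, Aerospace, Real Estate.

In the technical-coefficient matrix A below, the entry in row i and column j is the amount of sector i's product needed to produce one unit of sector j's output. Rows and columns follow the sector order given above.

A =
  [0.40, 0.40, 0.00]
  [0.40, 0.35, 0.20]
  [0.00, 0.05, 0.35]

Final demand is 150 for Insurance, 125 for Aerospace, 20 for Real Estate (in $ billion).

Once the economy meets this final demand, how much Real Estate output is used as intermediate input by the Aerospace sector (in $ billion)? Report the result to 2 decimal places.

z_RA = 31.41

I − A =
  [   0.60    -0.40     0.00]
  [  -0.40     0.65    -0.20]
  [   0.00    -0.05     0.65]
Cofactors of I−A, C_ij = (−1)^(i+j)·(minor ij) (rows/columns in the sector order above):
  C_11 = (0.65)(0.65) − (-0.20)(-0.05) = 0.4125
  C_12 = −[(-0.40)(0.65) − (-0.20)(0.00)] = 0.2600
  C_13 = (-0.40)(-0.05) − (0.65)(0.00) = 0.0200
  C_21 = −[(-0.40)(0.65) − (0.00)(-0.05)] = 0.2600
  C_22 = (0.60)(0.65) − (0.00)(0.00) = 0.3900
  C_23 = −[(0.60)(-0.05) − (-0.40)(0.00)] = 0.0300
  C_31 = (-0.40)(-0.20) − (0.00)(0.65) = 0.0800
  C_32 = −[(0.60)(-0.20) − (0.00)(-0.40)] = 0.1200
  C_33 = (0.60)(0.65) − (-0.40)(-0.40) = 0.2300
det(I−A) = Σ_j (I−A)_1j·C_1j = (0.60)(0.4125) + (-0.40)(0.2600) + (0.00)(0.0200) = 0.1435
adj(I−A) = Cᵀ =
  [ 0.4125   0.2600   0.0800]
  [ 0.2600   0.3900   0.1200]
  [ 0.0200   0.0300   0.2300]
(I − A)⁻¹ = adj(I−A) / det(I−A) ≈
  [   2.8746     1.8118     0.5575]
  [   1.8118     2.7178     0.8362]
  [   0.1394     0.2091     1.6028]
First solve x = (I − A)⁻¹ d = adj(I−A)·d / det(I−A); in particular x_A = (0.2600·150 + 0.3900·125 + 0.1200·20) / 0.1435 = 90.15 / 0.1435 ≈ 628.2230.
Intermediate flow from R to A: z_RA = a_RA · x_A = 0.05 × 90.15 / 0.1435 = 4.5075 / 0.1435 ≈ 31.41.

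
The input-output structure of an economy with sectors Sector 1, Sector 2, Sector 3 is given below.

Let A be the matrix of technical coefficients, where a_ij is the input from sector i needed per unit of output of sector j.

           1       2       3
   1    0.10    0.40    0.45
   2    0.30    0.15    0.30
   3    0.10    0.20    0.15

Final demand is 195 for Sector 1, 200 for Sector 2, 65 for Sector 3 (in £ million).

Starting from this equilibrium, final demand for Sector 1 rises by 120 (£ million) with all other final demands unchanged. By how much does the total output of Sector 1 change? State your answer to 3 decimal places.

I − A =
  [   0.90    -0.40    -0.45]
  [  -0.30     0.85    -0.30]
  [  -0.10    -0.20     0.85]
Cofactors of I−A, C_ij = (−1)^(i+j)·(minor ij) (rows/columns in the sector order above):
  C_11 = (0.85)(0.85) − (-0.30)(-0.20) = 0.6625
  C_12 = −[(-0.30)(0.85) − (-0.30)(-0.10)] = 0.2850
  C_13 = (-0.30)(-0.20) − (0.85)(-0.10) = 0.1450
  C_21 = −[(-0.40)(0.85) − (-0.45)(-0.20)] = 0.4300
  C_22 = (0.90)(0.85) − (-0.45)(-0.10) = 0.7200
  C_23 = −[(0.90)(-0.20) − (-0.40)(-0.10)] = 0.2200
  C_31 = (-0.40)(-0.30) − (-0.45)(0.85) = 0.5025
  C_32 = −[(0.90)(-0.30) − (-0.45)(-0.30)] = 0.4050
  C_33 = (0.90)(0.85) − (-0.40)(-0.30) = 0.6450
det(I−A) = Σ_j (I−A)_1j·C_1j = (0.90)(0.6625) + (-0.40)(0.2850) + (-0.45)(0.1450) = 0.4170
adj(I−A) = Cᵀ =
  [ 0.6625   0.4300   0.5025]
  [ 0.2850   0.7200   0.4050]
  [ 0.1450   0.2200   0.6450]
(I − A)⁻¹ = adj(I−A) / det(I−A) ≈
  [   1.5887     1.0312     1.2050]
  [   0.6835     1.7266     0.9712]
  [   0.3477     0.5276     1.5468]
Δx = (I − A)⁻¹ Δd with Δd having +120 in the Sector 1 component and 0 elsewhere.
So Δx_1 = L_11 · (+120), where L_11 = adj(I−A)_11 / det(I−A) = 0.6625 / 0.4170.
Δx_1 = 0.6625 × (+120) / 0.4170 = 79.50 / 0.4170 ≈ 190.647.

Δx_1 = 190.647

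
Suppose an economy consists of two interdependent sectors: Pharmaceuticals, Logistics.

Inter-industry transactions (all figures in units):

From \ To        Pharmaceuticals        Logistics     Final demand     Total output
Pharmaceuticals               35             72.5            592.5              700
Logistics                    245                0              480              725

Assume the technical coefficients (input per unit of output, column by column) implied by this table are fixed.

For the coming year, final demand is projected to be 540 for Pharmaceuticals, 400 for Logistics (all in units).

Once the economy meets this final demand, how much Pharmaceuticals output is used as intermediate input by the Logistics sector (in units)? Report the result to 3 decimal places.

Technical coefficients a_ij = z_ij / X_j:
  a_11 = 35/700 = 0.05, a_21 = 245/700 = 0.35
  a_12 = 72.5/725 = 0.10, a_22 = 0/725 = 0.00
I − A =
  [   0.95    -0.10]
  [  -0.35     1.00]
det(I−A) = (0.95)(1.00) − (-0.10)(-0.35) = 0.9150
adj(I−A) = [[1.00, 0.10], [0.35, 0.95]]
(I − A)⁻¹ = adj(I−A) / det(I−A) ≈
  [   1.0929     0.1093]
  [   0.3825     1.0383]
First solve x = (I − A)⁻¹ d = adj(I−A)·d / det(I−A); in particular x_2 = (0.35·540 + 0.95·400) / 0.9150 = 569.00 / 0.9150 ≈ 621.85792.
Intermediate flow from 1 to 2: z_12 = a_12 · x_2 = 0.10 × 569.00 / 0.9150 = 56.90 / 0.9150 ≈ 62.186.

z_12 = 62.186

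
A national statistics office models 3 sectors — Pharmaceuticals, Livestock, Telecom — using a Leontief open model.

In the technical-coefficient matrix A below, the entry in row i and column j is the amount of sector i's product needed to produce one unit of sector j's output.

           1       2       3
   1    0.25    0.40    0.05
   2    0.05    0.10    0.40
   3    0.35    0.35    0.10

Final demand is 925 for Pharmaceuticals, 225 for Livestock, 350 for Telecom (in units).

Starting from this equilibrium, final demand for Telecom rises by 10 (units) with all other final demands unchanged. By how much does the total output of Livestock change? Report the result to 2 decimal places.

Δx_2 = 7.34

I − A =
  [   0.75    -0.40    -0.05]
  [  -0.05     0.90    -0.40]
  [  -0.35    -0.35     0.90]
Cofactors of I−A, C_ij = (−1)^(i+j)·(minor ij) (rows/columns in the sector order above):
  C_11 = (0.90)(0.90) − (-0.40)(-0.35) = 0.6700
  C_12 = −[(-0.05)(0.90) − (-0.40)(-0.35)] = 0.1850
  C_13 = (-0.05)(-0.35) − (0.90)(-0.35) = 0.3325
  C_21 = −[(-0.40)(0.90) − (-0.05)(-0.35)] = 0.3775
  C_22 = (0.75)(0.90) − (-0.05)(-0.35) = 0.6575
  C_23 = −[(0.75)(-0.35) − (-0.40)(-0.35)] = 0.4025
  C_31 = (-0.40)(-0.40) − (-0.05)(0.90) = 0.2050
  C_32 = −[(0.75)(-0.40) − (-0.05)(-0.05)] = 0.3025
  C_33 = (0.75)(0.90) − (-0.40)(-0.05) = 0.6550
det(I−A) = Σ_j (I−A)_1j·C_1j = (0.75)(0.6700) + (-0.40)(0.1850) + (-0.05)(0.3325) = 0.411875
adj(I−A) = Cᵀ =
  [ 0.6700   0.3775   0.2050]
  [ 0.1850   0.6575   0.3025]
  [ 0.3325   0.4025   0.6550]
(I − A)⁻¹ = adj(I−A) / det(I−A) ≈
  [   1.6267     0.9165     0.4977]
  [   0.4492     1.5964     0.7344]
  [   0.8073     0.9772     1.5903]
Δx = (I − A)⁻¹ Δd with Δd having +10 in the Telecom component and 0 elsewhere.
So Δx_2 = L_23 · (+10), where L_23 = adj(I−A)_23 / det(I−A) = 0.3025 / 0.411875.
Δx_2 = 0.3025 × (+10) / 0.411875 = 3.025 / 0.411875 ≈ 7.34.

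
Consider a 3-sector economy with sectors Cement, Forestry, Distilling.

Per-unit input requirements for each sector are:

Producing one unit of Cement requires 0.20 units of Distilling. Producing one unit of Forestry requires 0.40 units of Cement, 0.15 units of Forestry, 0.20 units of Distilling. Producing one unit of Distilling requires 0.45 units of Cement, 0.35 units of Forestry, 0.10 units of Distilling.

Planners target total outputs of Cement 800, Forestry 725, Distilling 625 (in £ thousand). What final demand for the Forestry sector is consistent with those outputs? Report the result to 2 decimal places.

I − A =
  [   1.00    -0.40    -0.45]
  [   0.00     0.85    -0.35]
  [  -0.20    -0.20     0.90]
d = (I − A) x:
  d_1 = (+1.00)·800 + (-0.40)·725 + (-0.45)·625 = 228.75
  d_2 = (+0.00)·800 + (+0.85)·725 + (-0.35)·625 = 397.50
  d_3 = (-0.20)·800 + (-0.20)·725 + (+0.90)·625 = 257.50

d_2 = 397.50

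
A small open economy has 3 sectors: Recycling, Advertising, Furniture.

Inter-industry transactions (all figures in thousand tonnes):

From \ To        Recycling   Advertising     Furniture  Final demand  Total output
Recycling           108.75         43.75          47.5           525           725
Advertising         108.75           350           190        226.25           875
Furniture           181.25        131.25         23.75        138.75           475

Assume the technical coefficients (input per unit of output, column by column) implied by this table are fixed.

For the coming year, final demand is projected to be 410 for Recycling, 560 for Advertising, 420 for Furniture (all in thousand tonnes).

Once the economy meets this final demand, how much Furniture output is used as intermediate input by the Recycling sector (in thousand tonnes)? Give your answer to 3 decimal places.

Technical coefficients a_ij = z_ij / X_j:
  a_11 = 108.75/725 = 0.15, a_21 = 108.75/725 = 0.15, a_31 = 181.25/725 = 0.25
  a_12 = 43.75/875 = 0.05, a_22 = 350/875 = 0.40, a_32 = 131.25/875 = 0.15
  a_13 = 47.5/475 = 0.10, a_23 = 190/475 = 0.40, a_33 = 23.75/475 = 0.05
I − A =
  [   0.85    -0.05    -0.10]
  [  -0.15     0.60    -0.40]
  [  -0.25    -0.15     0.95]
Cofactors of I−A, C_ij = (−1)^(i+j)·(minor ij) (rows/columns in the sector order above):
  C_11 = (0.60)(0.95) − (-0.40)(-0.15) = 0.5100
  C_12 = −[(-0.15)(0.95) − (-0.40)(-0.25)] = 0.2425
  C_13 = (-0.15)(-0.15) − (0.60)(-0.25) = 0.1725
  C_21 = −[(-0.05)(0.95) − (-0.10)(-0.15)] = 0.0625
  C_22 = (0.85)(0.95) − (-0.10)(-0.25) = 0.7825
  C_23 = −[(0.85)(-0.15) − (-0.05)(-0.25)] = 0.1400
  C_31 = (-0.05)(-0.40) − (-0.10)(0.60) = 0.0800
  C_32 = −[(0.85)(-0.40) − (-0.10)(-0.15)] = 0.3550
  C_33 = (0.85)(0.60) − (-0.05)(-0.15) = 0.5025
det(I−A) = Σ_j (I−A)_1j·C_1j = (0.85)(0.5100) + (-0.05)(0.2425) + (-0.10)(0.1725) = 0.404125
adj(I−A) = Cᵀ =
  [ 0.5100   0.0625   0.0800]
  [ 0.2425   0.7825   0.3550]
  [ 0.1725   0.1400   0.5025]
(I − A)⁻¹ = adj(I−A) / det(I−A) ≈
  [   1.2620     0.1547     0.1980]
  [   0.6001     1.9363     0.8784]
  [   0.4268     0.3464     1.2434]
First solve x = (I − A)⁻¹ d = adj(I−A)·d / det(I−A); in particular x_1 = (0.5100·410 + 0.0625·560 + 0.0800·420) / 0.404125 = 277.70 / 0.404125 ≈ 687.16363.
Intermediate flow from 3 to 1: z_31 = a_31 · x_1 = 0.25 × 277.70 / 0.404125 = 69.425 / 0.404125 ≈ 171.791.

z_31 = 171.791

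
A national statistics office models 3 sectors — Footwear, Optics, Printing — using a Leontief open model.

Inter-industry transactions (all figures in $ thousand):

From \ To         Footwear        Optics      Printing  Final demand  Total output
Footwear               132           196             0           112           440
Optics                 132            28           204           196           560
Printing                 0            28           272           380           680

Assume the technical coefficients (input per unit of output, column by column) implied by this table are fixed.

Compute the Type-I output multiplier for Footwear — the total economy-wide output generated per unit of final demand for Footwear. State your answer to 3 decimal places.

Technical coefficients a_ij = z_ij / X_j:
  a_FF = 132/440 = 0.30, a_OF = 132/440 = 0.30, a_PF = 0/440 = 0.00
  a_FO = 196/560 = 0.35, a_OO = 28/560 = 0.05, a_PO = 28/560 = 0.05
  a_FP = 0/680 = 0.00, a_OP = 204/680 = 0.30, a_PP = 272/680 = 0.40
I − A =
  [   0.70    -0.35     0.00]
  [  -0.30     0.95    -0.30]
  [   0.00    -0.05     0.60]
Cofactors of I−A, C_ij = (−1)^(i+j)·(minor ij) (rows/columns in the sector order above):
  C_11 = (0.95)(0.60) − (-0.30)(-0.05) = 0.5550
  C_12 = −[(-0.30)(0.60) − (-0.30)(0.00)] = 0.1800
  C_13 = (-0.30)(-0.05) − (0.95)(0.00) = 0.0150
  C_21 = −[(-0.35)(0.60) − (0.00)(-0.05)] = 0.2100
  C_22 = (0.70)(0.60) − (0.00)(0.00) = 0.4200
  C_23 = −[(0.70)(-0.05) − (-0.35)(0.00)] = 0.0350
  C_31 = (-0.35)(-0.30) − (0.00)(0.95) = 0.1050
  C_32 = −[(0.70)(-0.30) − (0.00)(-0.30)] = 0.2100
  C_33 = (0.70)(0.95) − (-0.35)(-0.30) = 0.5600
det(I−A) = Σ_j (I−A)_1j·C_1j = (0.70)(0.5550) + (-0.35)(0.1800) + (0.00)(0.0150) = 0.3255
adj(I−A) = Cᵀ =
  [ 0.5550   0.2100   0.1050]
  [ 0.1800   0.4200   0.2100]
  [ 0.0150   0.0350   0.5600]
(I − A)⁻¹ = adj(I−A) / det(I−A) ≈
  [   1.7051     0.6452     0.3226]
  [   0.5530     1.2903     0.6452]
  [   0.0461     0.1075     1.7204]
The output multiplier for sector j is the column-j sum of the Leontief inverse (I − A)⁻¹ = adj(I−A) / det(I−A).
Column F of adj(I−A): (0.5550, 0.1800, 0.0150); det(I−A) = 0.3255.
m_F = (0.5550 + 0.1800 + 0.0150) / 0.3255 = 0.75 / 0.3255 ≈ 2.304.

m_F = 2.304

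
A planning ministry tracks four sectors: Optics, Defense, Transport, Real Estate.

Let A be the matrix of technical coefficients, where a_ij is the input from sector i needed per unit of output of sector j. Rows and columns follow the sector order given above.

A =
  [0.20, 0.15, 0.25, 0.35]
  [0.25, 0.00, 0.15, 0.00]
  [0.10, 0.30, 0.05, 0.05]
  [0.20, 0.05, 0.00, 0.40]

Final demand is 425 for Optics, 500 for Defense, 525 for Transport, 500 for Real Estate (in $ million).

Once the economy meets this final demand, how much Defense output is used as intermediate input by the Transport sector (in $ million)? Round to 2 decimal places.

I − A =
  [   0.80    -0.15    -0.25    -0.35]
  [  -0.25     1.00    -0.15     0.00]
  [  -0.10    -0.30     0.95    -0.05]
  [  -0.20    -0.05     0.00     0.60]
Compute the cofactors C_ij = (−1)^(i+j)·(3×3 minor ij) of I−A; the adjugate is their transpose:
adj(I−A) = Cᵀ =
  [ 0.542625   0.147750   0.166125   0.330375]
  [ 0.153000   0.372000   0.099000   0.097500]
  [ 0.115625   0.137250   0.383125   0.099375]
  [ 0.193625   0.080250   0.063625   0.642375]
det(I−A) = Σ_j (I−A)_1j·C_1j = (0.80)(0.542625) + (-0.15)(0.153000) + (-0.25)(0.115625) + (-0.35)(0.193625) = 0.314475
(I − A)⁻¹ = adj(I−A) / det(I−A) ≈
  [   1.7255     0.4698     0.5283     1.0506]
  [   0.4865     1.1829     0.3148     0.3100]
  [   0.3677     0.4364     1.2183     0.3160]
  [   0.6157     0.2552     0.2023     2.0427]
First solve x = (I − A)⁻¹ d = adj(I−A)·d / det(I−A); in particular x_T = (0.115625·425 + 0.137250·500 + 0.383125·525 + 0.099375·500) / 0.314475 = 368.59375 / 0.314475 ≈ 1172.0924.
Intermediate flow from D to T: z_DT = a_DT · x_T = 0.15 × 368.59375 / 0.314475 = 55.2890625 / 0.314475 ≈ 175.81.

z_DT = 175.81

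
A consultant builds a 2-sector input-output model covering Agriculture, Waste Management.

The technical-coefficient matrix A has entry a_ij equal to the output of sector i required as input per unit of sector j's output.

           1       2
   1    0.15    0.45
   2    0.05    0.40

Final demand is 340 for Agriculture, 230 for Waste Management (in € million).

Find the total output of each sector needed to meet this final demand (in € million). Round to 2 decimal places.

I − A =
  [   0.85    -0.45]
  [  -0.05     0.60]
det(I−A) = (0.85)(0.60) − (-0.45)(-0.05) = 0.4875
adj(I−A) = [[0.60, 0.45], [0.05, 0.85]]
(I − A)⁻¹ = adj(I−A) / det(I−A) ≈
  [   1.2308     0.9231]
  [   0.1026     1.7436]
x = (I − A)⁻¹ d = adj(I−A)·d / det(I−A), with det(I−A) = 0.4875:
  x_1 = (0.60·340 + 0.45·230) / 0.4875 = 307.50 / 0.4875 ≈ 630.77
  x_2 = (0.05·340 + 0.85·230) / 0.4875 = 212.50 / 0.4875 ≈ 435.90

x_1 = 630.77, x_2 = 435.90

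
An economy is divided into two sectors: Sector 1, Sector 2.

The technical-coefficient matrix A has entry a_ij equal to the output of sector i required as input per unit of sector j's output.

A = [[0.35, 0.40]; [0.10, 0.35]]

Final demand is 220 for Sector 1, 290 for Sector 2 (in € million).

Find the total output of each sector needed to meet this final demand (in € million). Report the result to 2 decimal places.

I − A =
  [   0.65    -0.40]
  [  -0.10     0.65]
det(I−A) = (0.65)(0.65) − (-0.40)(-0.10) = 0.3825
adj(I−A) = [[0.65, 0.40], [0.10, 0.65]]
(I − A)⁻¹ = adj(I−A) / det(I−A) ≈
  [   1.6993     1.0458]
  [   0.2614     1.6993]
x = (I − A)⁻¹ d = adj(I−A)·d / det(I−A), with det(I−A) = 0.3825:
  x_1 = (0.65·220 + 0.40·290) / 0.3825 = 259.00 / 0.3825 ≈ 677.12
  x_2 = (0.10·220 + 0.65·290) / 0.3825 = 210.50 / 0.3825 ≈ 550.33

x_1 = 677.12, x_2 = 550.33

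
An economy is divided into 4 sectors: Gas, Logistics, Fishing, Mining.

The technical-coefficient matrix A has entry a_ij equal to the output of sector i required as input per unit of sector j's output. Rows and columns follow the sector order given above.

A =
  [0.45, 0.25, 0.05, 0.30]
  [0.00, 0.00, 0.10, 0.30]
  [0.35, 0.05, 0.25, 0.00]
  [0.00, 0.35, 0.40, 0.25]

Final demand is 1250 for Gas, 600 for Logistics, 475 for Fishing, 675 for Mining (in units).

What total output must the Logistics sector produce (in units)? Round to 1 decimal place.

x_L = 2013.6

I − A =
  [   0.55    -0.25    -0.05    -0.30]
  [   0.00     1.00    -0.10    -0.30]
  [  -0.35    -0.05     0.75     0.00]
  [   0.00    -0.35    -0.40     0.75]
Compute the cofactors C_ij = (−1)^(i+j)·(3×3 minor ij) of I−A; the adjugate is their transpose:
adj(I−A) = Cᵀ =
  [ 0.47400   0.22725   0.21150   0.28050]
  [ 0.06825   0.25425   0.10725   0.12900]
  [ 0.22575   0.12300   0.35475   0.13950]
  [ 0.15225   0.18425   0.23925   0.38350]
det(I−A) = Σ_j (I−A)_1j·C_1j = (0.55)(0.47400) + (-0.25)(0.06825) + (-0.05)(0.22575) + (-0.30)(0.15225) = 0.186675
(I − A)⁻¹ = adj(I−A) / det(I−A) ≈
  [   2.5392     1.2174     1.1330     1.5026]
  [   0.3656     1.3620     0.5745     0.6910]
  [   1.2093     0.6589     1.9004     0.7473]
  [   0.8156     0.9870     1.2816     2.0544]
x = (I − A)⁻¹ d = adj(I−A)·d / det(I−A), with det(I−A) = 0.186675:
  x_G = (0.47400·1250 + 0.22725·600 + 0.21150·475 + 0.28050·675) / 0.186675 = 1018.65 / 0.186675 ≈ 5456.8
  x_L = (0.06825·1250 + 0.25425·600 + 0.10725·475 + 0.12900·675) / 0.186675 = 375.88125 / 0.186675 ≈ 2013.6
  x_F = (0.22575·1250 + 0.12300·600 + 0.35475·475 + 0.13950·675) / 0.186675 = 618.65625 / 0.186675 ≈ 3314.1
  x_M = (0.15225·1250 + 0.18425·600 + 0.23925·475 + 0.38350·675) / 0.186675 = 673.36875 / 0.186675 ≈ 3607.2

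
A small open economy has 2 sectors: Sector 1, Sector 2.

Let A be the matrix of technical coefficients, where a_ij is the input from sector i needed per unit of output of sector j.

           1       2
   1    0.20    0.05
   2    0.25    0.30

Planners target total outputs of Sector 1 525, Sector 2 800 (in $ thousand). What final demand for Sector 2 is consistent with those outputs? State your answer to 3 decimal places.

I − A =
  [   0.80    -0.05]
  [  -0.25     0.70]
d = (I − A) x:
  d_1 = (+0.80)·525 + (-0.05)·800 = 380.000
  d_2 = (-0.25)·525 + (+0.70)·800 = 428.750

d_2 = 428.750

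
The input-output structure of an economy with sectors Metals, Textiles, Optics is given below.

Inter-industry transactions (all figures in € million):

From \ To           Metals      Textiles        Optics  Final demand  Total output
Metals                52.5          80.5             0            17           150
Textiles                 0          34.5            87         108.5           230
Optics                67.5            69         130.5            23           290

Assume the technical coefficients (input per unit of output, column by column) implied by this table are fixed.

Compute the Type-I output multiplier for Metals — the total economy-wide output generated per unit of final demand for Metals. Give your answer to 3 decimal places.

m_1 = 4.517

Technical coefficients a_ij = z_ij / X_j:
  a_11 = 52.5/150 = 0.35, a_21 = 0/150 = 0.00, a_31 = 67.5/150 = 0.45
  a_12 = 80.5/230 = 0.35, a_22 = 34.5/230 = 0.15, a_32 = 69/230 = 0.30
  a_13 = 0/290 = 0.00, a_23 = 87/290 = 0.30, a_33 = 130.5/290 = 0.45
I − A =
  [   0.65    -0.35     0.00]
  [   0.00     0.85    -0.30]
  [  -0.45    -0.30     0.55]
Cofactors of I−A, C_ij = (−1)^(i+j)·(minor ij) (rows/columns in the sector order above):
  C_11 = (0.85)(0.55) − (-0.30)(-0.30) = 0.3775
  C_12 = −[(0.00)(0.55) − (-0.30)(-0.45)] = 0.1350
  C_13 = (0.00)(-0.30) − (0.85)(-0.45) = 0.3825
  C_21 = −[(-0.35)(0.55) − (0.00)(-0.30)] = 0.1925
  C_22 = (0.65)(0.55) − (0.00)(-0.45) = 0.3575
  C_23 = −[(0.65)(-0.30) − (-0.35)(-0.45)] = 0.3525
  C_31 = (-0.35)(-0.30) − (0.00)(0.85) = 0.1050
  C_32 = −[(0.65)(-0.30) − (0.00)(0.00)] = 0.1950
  C_33 = (0.65)(0.85) − (-0.35)(0.00) = 0.5525
det(I−A) = Σ_j (I−A)_1j·C_1j = (0.65)(0.3775) + (-0.35)(0.1350) + (0.00)(0.3825) = 0.198125
adj(I−A) = Cᵀ =
  [ 0.3775   0.1925   0.1050]
  [ 0.1350   0.3575   0.1950]
  [ 0.3825   0.3525   0.5525]
(I − A)⁻¹ = adj(I−A) / det(I−A) ≈
  [   1.9054     0.9716     0.5300]
  [   0.6814     1.8044     0.9842]
  [   1.9306     1.7792     2.7886]
The output multiplier for sector j is the column-j sum of the Leontief inverse (I − A)⁻¹ = adj(I−A) / det(I−A).
Column 1 of adj(I−A): (0.3775, 0.1350, 0.3825); det(I−A) = 0.198125.
m_1 = (0.3775 + 0.1350 + 0.3825) / 0.198125 = 0.895 / 0.198125 ≈ 4.517.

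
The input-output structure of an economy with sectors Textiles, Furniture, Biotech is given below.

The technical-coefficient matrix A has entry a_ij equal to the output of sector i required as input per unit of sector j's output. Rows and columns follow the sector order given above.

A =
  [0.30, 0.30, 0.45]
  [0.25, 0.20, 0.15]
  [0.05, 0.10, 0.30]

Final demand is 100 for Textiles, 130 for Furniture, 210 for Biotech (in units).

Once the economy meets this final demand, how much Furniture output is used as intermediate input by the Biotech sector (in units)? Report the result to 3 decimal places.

z_23 = 60.202

I − A =
  [   0.70    -0.30    -0.45]
  [  -0.25     0.80    -0.15]
  [  -0.05    -0.10     0.70]
Cofactors of I−A, C_ij = (−1)^(i+j)·(minor ij) (rows/columns in the sector order above):
  C_11 = (0.80)(0.70) − (-0.15)(-0.10) = 0.5450
  C_12 = −[(-0.25)(0.70) − (-0.15)(-0.05)] = 0.1825
  C_13 = (-0.25)(-0.10) − (0.80)(-0.05) = 0.0650
  C_21 = −[(-0.30)(0.70) − (-0.45)(-0.10)] = 0.2550
  C_22 = (0.70)(0.70) − (-0.45)(-0.05) = 0.4675
  C_23 = −[(0.70)(-0.10) − (-0.30)(-0.05)] = 0.0850
  C_31 = (-0.30)(-0.15) − (-0.45)(0.80) = 0.4050
  C_32 = −[(0.70)(-0.15) − (-0.45)(-0.25)] = 0.2175
  C_33 = (0.70)(0.80) − (-0.30)(-0.25) = 0.4850
det(I−A) = Σ_j (I−A)_1j·C_1j = (0.70)(0.5450) + (-0.30)(0.1825) + (-0.45)(0.0650) = 0.2975
adj(I−A) = Cᵀ =
  [ 0.5450   0.2550   0.4050]
  [ 0.1825   0.4675   0.2175]
  [ 0.0650   0.0850   0.4850]
(I − A)⁻¹ = adj(I−A) / det(I−A) ≈
  [   1.8319     0.8571     1.3613]
  [   0.6134     1.5714     0.7311]
  [   0.2185     0.2857     1.6303]
First solve x = (I − A)⁻¹ d = adj(I−A)·d / det(I−A); in particular x_3 = (0.0650·100 + 0.0850·130 + 0.4850·210) / 0.2975 = 119.40 / 0.2975 ≈ 401.34454.
Intermediate flow from 2 to 3: z_23 = a_23 · x_3 = 0.15 × 119.40 / 0.2975 = 17.91 / 0.2975 ≈ 60.202.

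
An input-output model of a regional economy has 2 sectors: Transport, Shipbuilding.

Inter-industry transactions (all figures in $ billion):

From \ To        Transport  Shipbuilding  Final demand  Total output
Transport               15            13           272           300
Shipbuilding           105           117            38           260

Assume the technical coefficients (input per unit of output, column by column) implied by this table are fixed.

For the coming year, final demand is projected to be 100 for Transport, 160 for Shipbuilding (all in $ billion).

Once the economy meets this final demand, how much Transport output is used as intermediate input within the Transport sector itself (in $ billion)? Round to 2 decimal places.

Technical coefficients a_ij = z_ij / X_j:
  a_11 = 15/300 = 0.05, a_21 = 105/300 = 0.35
  a_12 = 13/260 = 0.05, a_22 = 117/260 = 0.45
I − A =
  [   0.95    -0.05]
  [  -0.35     0.55]
det(I−A) = (0.95)(0.55) − (-0.05)(-0.35) = 0.5050
adj(I−A) = [[0.55, 0.05], [0.35, 0.95]]
(I − A)⁻¹ = adj(I−A) / det(I−A) ≈
  [   1.0891     0.0990]
  [   0.6931     1.8812]
First solve x = (I − A)⁻¹ d = adj(I−A)·d / det(I−A); in particular x_1 = (0.55·100 + 0.05·160) / 0.5050 = 63.00 / 0.5050 ≈ 124.7525.
Intermediate flow from 1 to 1: z_11 = a_11 · x_1 = 0.05 × 63.00 / 0.5050 = 3.15 / 0.5050 ≈ 6.24.

z_11 = 6.24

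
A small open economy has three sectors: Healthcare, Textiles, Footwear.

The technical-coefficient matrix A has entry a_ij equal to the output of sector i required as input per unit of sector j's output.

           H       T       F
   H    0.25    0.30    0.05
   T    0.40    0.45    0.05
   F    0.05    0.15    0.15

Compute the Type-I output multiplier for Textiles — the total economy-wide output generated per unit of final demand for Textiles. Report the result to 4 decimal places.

m_T = 4.3090

I − A =
  [   0.75    -0.30    -0.05]
  [  -0.40     0.55    -0.05]
  [  -0.05    -0.15     0.85]
Cofactors of I−A, C_ij = (−1)^(i+j)·(minor ij) (rows/columns in the sector order above):
  C_11 = (0.55)(0.85) − (-0.05)(-0.15) = 0.4600
  C_12 = −[(-0.40)(0.85) − (-0.05)(-0.05)] = 0.3425
  C_13 = (-0.40)(-0.15) − (0.55)(-0.05) = 0.0875
  C_21 = −[(-0.30)(0.85) − (-0.05)(-0.15)] = 0.2625
  C_22 = (0.75)(0.85) − (-0.05)(-0.05) = 0.6350
  C_23 = −[(0.75)(-0.15) − (-0.30)(-0.05)] = 0.1275
  C_31 = (-0.30)(-0.05) − (-0.05)(0.55) = 0.0425
  C_32 = −[(0.75)(-0.05) − (-0.05)(-0.40)] = 0.0575
  C_33 = (0.75)(0.55) − (-0.30)(-0.40) = 0.2925
det(I−A) = Σ_j (I−A)_1j·C_1j = (0.75)(0.4600) + (-0.30)(0.3425) + (-0.05)(0.0875) = 0.237875
adj(I−A) = Cᵀ =
  [ 0.4600   0.2625   0.0425]
  [ 0.3425   0.6350   0.0575]
  [ 0.0875   0.1275   0.2925]
(I − A)⁻¹ = adj(I−A) / det(I−A) ≈
  [   1.93379     1.10352     0.17867]
  [   1.43983     2.66947     0.24172]
  [   0.36784     0.53600     1.22964]
The output multiplier for sector j is the column-j sum of the Leontief inverse (I − A)⁻¹ = adj(I−A) / det(I−A).
Column T of adj(I−A): (0.2625, 0.6350, 0.1275); det(I−A) = 0.237875.
m_T = (0.2625 + 0.6350 + 0.1275) / 0.237875 = 1.025 / 0.237875 ≈ 4.3090.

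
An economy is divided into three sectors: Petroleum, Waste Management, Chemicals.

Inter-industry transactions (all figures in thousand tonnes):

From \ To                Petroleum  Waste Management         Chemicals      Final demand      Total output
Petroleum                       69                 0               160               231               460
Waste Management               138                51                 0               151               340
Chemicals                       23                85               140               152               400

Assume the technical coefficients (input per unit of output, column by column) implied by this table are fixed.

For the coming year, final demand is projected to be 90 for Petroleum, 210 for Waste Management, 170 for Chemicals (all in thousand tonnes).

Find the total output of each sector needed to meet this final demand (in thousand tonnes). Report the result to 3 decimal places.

x_P = 304.111, x_W = 354.392, x_C = 421.236

Technical coefficients a_ij = z_ij / X_j:
  a_PP = 69/460 = 0.15, a_WP = 138/460 = 0.30, a_CP = 23/460 = 0.05
  a_PW = 0/340 = 0.00, a_WW = 51/340 = 0.15, a_CW = 85/340 = 0.25
  a_PC = 160/400 = 0.40, a_WC = 0/400 = 0.00, a_CC = 140/400 = 0.35
I − A =
  [   0.85     0.00    -0.40]
  [  -0.30     0.85     0.00]
  [  -0.05    -0.25     0.65]
Cofactors of I−A, C_ij = (−1)^(i+j)·(minor ij) (rows/columns in the sector order above):
  C_11 = (0.85)(0.65) − (0.00)(-0.25) = 0.5525
  C_12 = −[(-0.30)(0.65) − (0.00)(-0.05)] = 0.1950
  C_13 = (-0.30)(-0.25) − (0.85)(-0.05) = 0.1175
  C_21 = −[(0.00)(0.65) − (-0.40)(-0.25)] = 0.1000
  C_22 = (0.85)(0.65) − (-0.40)(-0.05) = 0.5325
  C_23 = −[(0.85)(-0.25) − (0.00)(-0.05)] = 0.2125
  C_31 = (0.00)(0.00) − (-0.40)(0.85) = 0.3400
  C_32 = −[(0.85)(0.00) − (-0.40)(-0.30)] = 0.1200
  C_33 = (0.85)(0.85) − (0.00)(-0.30) = 0.7225
det(I−A) = Σ_j (I−A)_1j·C_1j = (0.85)(0.5525) + (0.00)(0.1950) + (-0.40)(0.1175) = 0.422625
adj(I−A) = Cᵀ =
  [ 0.5525   0.1000   0.3400]
  [ 0.1950   0.5325   0.1200]
  [ 0.1175   0.2125   0.7225]
(I − A)⁻¹ = adj(I−A) / det(I−A) ≈
  [   1.3073     0.2366     0.8045]
  [   0.4614     1.2600     0.2839]
  [   0.2780     0.5028     1.7096]
x = (I − A)⁻¹ d = adj(I−A)·d / det(I−A), with det(I−A) = 0.422625:
  x_P = (0.5525·90 + 0.1000·210 + 0.3400·170) / 0.422625 = 128.525 / 0.422625 ≈ 304.111
  x_W = (0.1950·90 + 0.5325·210 + 0.1200·170) / 0.422625 = 149.775 / 0.422625 ≈ 354.392
  x_C = (0.1175·90 + 0.2125·210 + 0.7225·170) / 0.422625 = 178.025 / 0.422625 ≈ 421.236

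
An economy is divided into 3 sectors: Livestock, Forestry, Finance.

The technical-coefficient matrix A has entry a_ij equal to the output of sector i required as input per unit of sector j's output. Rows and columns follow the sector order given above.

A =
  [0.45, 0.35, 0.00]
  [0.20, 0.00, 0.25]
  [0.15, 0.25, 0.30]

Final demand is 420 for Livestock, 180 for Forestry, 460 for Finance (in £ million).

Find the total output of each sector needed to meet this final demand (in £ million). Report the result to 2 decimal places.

I − A =
  [   0.55    -0.35     0.00]
  [  -0.20     1.00    -0.25]
  [  -0.15    -0.25     0.70]
Cofactors of I−A, C_ij = (−1)^(i+j)·(minor ij) (rows/columns in the sector order above):
  C_11 = (1.00)(0.70) − (-0.25)(-0.25) = 0.6375
  C_12 = −[(-0.20)(0.70) − (-0.25)(-0.15)] = 0.1775
  C_13 = (-0.20)(-0.25) − (1.00)(-0.15) = 0.2000
  C_21 = −[(-0.35)(0.70) − (0.00)(-0.25)] = 0.2450
  C_22 = (0.55)(0.70) − (0.00)(-0.15) = 0.3850
  C_23 = −[(0.55)(-0.25) − (-0.35)(-0.15)] = 0.1900
  C_31 = (-0.35)(-0.25) − (0.00)(1.00) = 0.0875
  C_32 = −[(0.55)(-0.25) − (0.00)(-0.20)] = 0.1375
  C_33 = (0.55)(1.00) − (-0.35)(-0.20) = 0.4800
det(I−A) = Σ_j (I−A)_1j·C_1j = (0.55)(0.6375) + (-0.35)(0.1775) + (0.00)(0.2000) = 0.2885
adj(I−A) = Cᵀ =
  [ 0.6375   0.2450   0.0875]
  [ 0.1775   0.3850   0.1375]
  [ 0.2000   0.1900   0.4800]
(I − A)⁻¹ = adj(I−A) / det(I−A) ≈
  [   2.2097     0.8492     0.3033]
  [   0.6153     1.3345     0.4766]
  [   0.6932     0.6586     1.6638]
x = (I − A)⁻¹ d = adj(I−A)·d / det(I−A), with det(I−A) = 0.2885:
  x_1 = (0.6375·420 + 0.2450·180 + 0.0875·460) / 0.2885 = 352.10 / 0.2885 ≈ 1220.45
  x_2 = (0.1775·420 + 0.3850·180 + 0.1375·460) / 0.2885 = 207.10 / 0.2885 ≈ 717.85
  x_3 = (0.2000·420 + 0.1900·180 + 0.4800·460) / 0.2885 = 339.00 / 0.2885 ≈ 1175.04

x_1 = 1220.45, x_2 = 717.85, x_3 = 1175.04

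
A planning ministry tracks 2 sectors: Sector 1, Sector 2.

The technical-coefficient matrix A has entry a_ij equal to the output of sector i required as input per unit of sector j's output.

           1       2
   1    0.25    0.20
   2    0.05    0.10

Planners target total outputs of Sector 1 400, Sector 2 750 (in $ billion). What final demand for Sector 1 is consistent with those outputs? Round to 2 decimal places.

d_1 = 150.00

I − A =
  [   0.75    -0.20]
  [  -0.05     0.90]
d = (I − A) x:
  d_1 = (+0.75)·400 + (-0.20)·750 = 150.00
  d_2 = (-0.05)·400 + (+0.90)·750 = 655.00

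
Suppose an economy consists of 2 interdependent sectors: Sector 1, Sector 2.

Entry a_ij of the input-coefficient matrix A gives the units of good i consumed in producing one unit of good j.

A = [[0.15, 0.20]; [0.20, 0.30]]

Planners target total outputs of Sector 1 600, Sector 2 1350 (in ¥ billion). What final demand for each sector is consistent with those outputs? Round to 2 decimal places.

I − A =
  [   0.85    -0.20]
  [  -0.20     0.70]
d = (I − A) x:
  d_1 = (+0.85)·600 + (-0.20)·1350 = 240.00
  d_2 = (-0.20)·600 + (+0.70)·1350 = 825.00

d_1 = 240.00, d_2 = 825.00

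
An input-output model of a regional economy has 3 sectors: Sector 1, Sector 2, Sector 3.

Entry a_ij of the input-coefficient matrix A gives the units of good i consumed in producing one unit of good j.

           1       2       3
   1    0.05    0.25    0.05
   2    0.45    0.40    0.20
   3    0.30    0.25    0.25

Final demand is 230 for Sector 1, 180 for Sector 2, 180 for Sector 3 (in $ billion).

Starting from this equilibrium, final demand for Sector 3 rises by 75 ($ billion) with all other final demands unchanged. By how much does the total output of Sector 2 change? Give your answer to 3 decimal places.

I − A =
  [   0.95    -0.25    -0.05]
  [  -0.45     0.60    -0.20]
  [  -0.30    -0.25     0.75]
Cofactors of I−A, C_ij = (−1)^(i+j)·(minor ij) (rows/columns in the sector order above):
  C_11 = (0.60)(0.75) − (-0.20)(-0.25) = 0.4000
  C_12 = −[(-0.45)(0.75) − (-0.20)(-0.30)] = 0.3975
  C_13 = (-0.45)(-0.25) − (0.60)(-0.30) = 0.2925
  C_21 = −[(-0.25)(0.75) − (-0.05)(-0.25)] = 0.2000
  C_22 = (0.95)(0.75) − (-0.05)(-0.30) = 0.6975
  C_23 = −[(0.95)(-0.25) − (-0.25)(-0.30)] = 0.3125
  C_31 = (-0.25)(-0.20) − (-0.05)(0.60) = 0.0800
  C_32 = −[(0.95)(-0.20) − (-0.05)(-0.45)] = 0.2125
  C_33 = (0.95)(0.60) − (-0.25)(-0.45) = 0.4575
det(I−A) = Σ_j (I−A)_1j·C_1j = (0.95)(0.4000) + (-0.25)(0.3975) + (-0.05)(0.2925) = 0.2660
adj(I−A) = Cᵀ =
  [ 0.4000   0.2000   0.0800]
  [ 0.3975   0.6975   0.2125]
  [ 0.2925   0.3125   0.4575]
(I − A)⁻¹ = adj(I−A) / det(I−A) ≈
  [   1.5038     0.7519     0.3008]
  [   1.4944     2.6222     0.7989]
  [   1.0996     1.1748     1.7199]
Δx = (I − A)⁻¹ Δd with Δd having +75 in the Sector 3 component and 0 elsewhere.
So Δx_2 = L_23 · (+75), where L_23 = adj(I−A)_23 / det(I−A) = 0.2125 / 0.2660.
Δx_2 = 0.2125 × (+75) / 0.2660 = 15.9375 / 0.2660 ≈ 59.915.

Δx_2 = 59.915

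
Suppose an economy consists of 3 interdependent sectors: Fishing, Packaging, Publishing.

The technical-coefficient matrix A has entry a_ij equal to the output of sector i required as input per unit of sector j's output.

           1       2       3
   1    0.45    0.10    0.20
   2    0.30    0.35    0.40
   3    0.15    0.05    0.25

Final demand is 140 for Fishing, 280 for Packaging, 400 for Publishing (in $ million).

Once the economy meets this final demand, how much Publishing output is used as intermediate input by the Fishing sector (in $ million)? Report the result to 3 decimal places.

z_31 = 114.433

I − A =
  [   0.55    -0.10    -0.20]
  [  -0.30     0.65    -0.40]
  [  -0.15    -0.05     0.75]
Cofactors of I−A, C_ij = (−1)^(i+j)·(minor ij) (rows/columns in the sector order above):
  C_11 = (0.65)(0.75) − (-0.40)(-0.05) = 0.4675
  C_12 = −[(-0.30)(0.75) − (-0.40)(-0.15)] = 0.2850
  C_13 = (-0.30)(-0.05) − (0.65)(-0.15) = 0.1125
  C_21 = −[(-0.10)(0.75) − (-0.20)(-0.05)] = 0.0850
  C_22 = (0.55)(0.75) − (-0.20)(-0.15) = 0.3825
  C_23 = −[(0.55)(-0.05) − (-0.10)(-0.15)] = 0.0425
  C_31 = (-0.10)(-0.40) − (-0.20)(0.65) = 0.1700
  C_32 = −[(0.55)(-0.40) − (-0.20)(-0.30)] = 0.2800
  C_33 = (0.55)(0.65) − (-0.10)(-0.30) = 0.3275
det(I−A) = Σ_j (I−A)_1j·C_1j = (0.55)(0.4675) + (-0.10)(0.2850) + (-0.20)(0.1125) = 0.206125
adj(I−A) = Cᵀ =
  [ 0.4675   0.0850   0.1700]
  [ 0.2850   0.3825   0.2800]
  [ 0.1125   0.0425   0.3275]
(I − A)⁻¹ = adj(I−A) / det(I−A) ≈
  [   2.2680     0.4124     0.8247]
  [   1.3827     1.8557     1.3584]
  [   0.5458     0.2062     1.5888]
First solve x = (I − A)⁻¹ d = adj(I−A)·d / det(I−A); in particular x_1 = (0.4675·140 + 0.0850·280 + 0.1700·400) / 0.206125 = 157.25 / 0.206125 ≈ 762.88660.
Intermediate flow from 3 to 1: z_31 = a_31 · x_1 = 0.15 × 157.25 / 0.206125 = 23.5875 / 0.206125 ≈ 114.433.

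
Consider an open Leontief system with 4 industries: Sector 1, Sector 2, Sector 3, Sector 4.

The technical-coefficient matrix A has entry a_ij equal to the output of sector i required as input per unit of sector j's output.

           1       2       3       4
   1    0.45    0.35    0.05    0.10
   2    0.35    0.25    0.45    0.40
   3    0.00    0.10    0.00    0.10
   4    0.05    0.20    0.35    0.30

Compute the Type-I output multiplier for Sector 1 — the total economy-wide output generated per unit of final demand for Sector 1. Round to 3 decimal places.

m_1 = 7.940

I − A =
  [   0.55    -0.35    -0.05    -0.10]
  [  -0.35     0.75    -0.45    -0.40]
  [   0.00    -0.10     1.00    -0.10]
  [  -0.05    -0.20    -0.35     0.70]
Compute the cofactors C_ij = (−1)^(i+j)·(3×3 minor ij) of I−A; the adjugate is their transpose:
adj(I−A) = Cᵀ =
  [ 0.36425   0.26075   0.21675   0.23200]
  [ 0.25500   0.36050   0.27350   0.28150]
  [ 0.03725   0.05075   0.14125   0.05450]
  [ 0.11750   0.14700   0.16425   0.26350]
det(I−A) = Σ_j (I−A)_1j·C_1j = (0.55)(0.36425) + (-0.35)(0.25500) + (-0.05)(0.03725) + (-0.10)(0.11750) = 0.097475
(I − A)⁻¹ = adj(I−A) / det(I−A) ≈
  [   3.7369     2.6750     2.2236     2.3801]
  [   2.6161     3.6984     2.8058     2.8879]
  [   0.3821     0.5206     1.4491     0.5591]
  [   1.2054     1.5081     1.6850     2.7033]
The output multiplier for sector j is the column-j sum of the Leontief inverse (I − A)⁻¹ = adj(I−A) / det(I−A).
Column 1 of adj(I−A): (0.36425, 0.25500, 0.03725, 0.11750); det(I−A) = 0.097475.
m_1 = (0.36425 + 0.25500 + 0.03725 + 0.11750) / 0.097475 = 0.774 / 0.097475 ≈ 7.940.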